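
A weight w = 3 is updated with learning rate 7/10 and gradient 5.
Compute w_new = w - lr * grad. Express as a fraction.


w_new = 3 - 7/10 * 5 = 3 - 7/2 = -1/2.

-1/2


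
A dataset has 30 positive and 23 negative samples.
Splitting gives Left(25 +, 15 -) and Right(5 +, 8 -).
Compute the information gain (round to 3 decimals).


H(parent) = 0.9874. H(left) = 0.9544, H(right) = 0.9612. Weighted = (40/53)*0.9544 + (13/53)*0.9612 = 0.9561. IG = 0.9874 - 0.9561 = 0.0313, which rounds to 0.031.

0.031


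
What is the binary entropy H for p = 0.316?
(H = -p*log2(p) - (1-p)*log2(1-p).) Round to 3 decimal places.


H = -0.316*log2(0.316) - 0.684*log2(0.684) = 0.900.

0.900


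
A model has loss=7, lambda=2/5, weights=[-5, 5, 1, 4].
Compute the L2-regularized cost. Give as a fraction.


L2 sq norm = sum(w^2) = 67. J = 7 + 2/5 * 67 = 169/5.

169/5


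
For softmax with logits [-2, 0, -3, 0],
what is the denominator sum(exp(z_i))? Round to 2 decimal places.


Denom = e^-2=0.1353 + e^0=1.0000 + e^-3=0.0498 + e^0=1.0000. Sum = 2.1851, which rounds to 2.19.

2.19


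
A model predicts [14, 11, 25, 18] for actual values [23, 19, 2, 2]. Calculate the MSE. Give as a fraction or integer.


MSE = (1/4) * ((23-14)^2=81 + (19-11)^2=64 + (2-25)^2=529 + (2-18)^2=256). Sum = 930. MSE = 465/2.

465/2


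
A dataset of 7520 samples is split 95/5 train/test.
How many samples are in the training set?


Test set = 7520 * 5% = 376. Training set = 7520 - 376 = 7144.

7144


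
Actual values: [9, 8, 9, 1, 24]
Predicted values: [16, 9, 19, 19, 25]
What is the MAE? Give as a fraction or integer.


MAE = (1/5) * (|9-16|=7 + |8-9|=1 + |9-19|=10 + |1-19|=18 + |24-25|=1). Sum = 37. MAE = 37/5.

37/5


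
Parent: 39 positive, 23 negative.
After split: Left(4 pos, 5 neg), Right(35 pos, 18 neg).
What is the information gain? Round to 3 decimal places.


H(parent) = 0.9514. H(left) = 0.9911, H(right) = 0.9245. Weighted = (9/62)*0.9911 + (53/62)*0.9245 = 0.9342. IG = 0.9514 - 0.9342 = 0.0172, which rounds to 0.017.

0.017


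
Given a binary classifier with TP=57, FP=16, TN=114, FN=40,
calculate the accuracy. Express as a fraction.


Accuracy = (TP + TN) / (TP + TN + FP + FN) = (57 + 114) / 227 = 171/227.

171/227


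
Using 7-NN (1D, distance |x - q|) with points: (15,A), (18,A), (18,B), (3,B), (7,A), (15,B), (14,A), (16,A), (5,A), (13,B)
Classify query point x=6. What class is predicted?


Distances: |15-6|=9, |18-6|=12, |18-6|=12, |3-6|=3, |7-6|=1, |15-6|=9, |14-6|=8, |16-6|=10, |5-6|=1, |13-6|=7. 7 nearest: (7,A), (5,A), (3,B), (13,B), (14,A), (15,A), (15,B). Counts: {'A': 4, 'B': 3}. Majority class: A.

A


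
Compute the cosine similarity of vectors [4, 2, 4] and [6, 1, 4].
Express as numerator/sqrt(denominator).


dot = 42. |a|^2 = 36, |b|^2 = 53. cos = 42/sqrt(1908).

42/sqrt(1908)


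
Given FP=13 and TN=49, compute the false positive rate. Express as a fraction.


FPR = FP / (FP + TN) = 13 / 62 = 13/62.

13/62


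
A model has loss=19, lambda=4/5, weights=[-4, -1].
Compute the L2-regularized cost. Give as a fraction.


L2 sq norm = sum(w^2) = 17. J = 19 + 4/5 * 17 = 163/5.

163/5


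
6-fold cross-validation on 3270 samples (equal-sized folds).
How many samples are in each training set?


Each validation fold has 3270/6 = 545 samples. Training set = 3270 - 545 = 2725.

2725


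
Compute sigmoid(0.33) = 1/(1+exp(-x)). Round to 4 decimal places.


sigma(0.33) = 1/(1+e^(-0.33)) = 1/(1+0.718924) = 1/1.718924 = 0.5818.

0.5818


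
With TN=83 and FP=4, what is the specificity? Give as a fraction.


Specificity = TN / (TN + FP) = 83 / 87 = 83/87.

83/87


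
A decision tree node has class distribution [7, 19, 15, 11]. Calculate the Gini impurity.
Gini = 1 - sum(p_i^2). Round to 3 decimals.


Total = 52. Proportions: 7/52, 19/52, 15/52, 11/52. sum(p_i^2) = 0.2796. Gini = 1 - 0.2796 = 0.7204, which rounds to 0.720.

0.720


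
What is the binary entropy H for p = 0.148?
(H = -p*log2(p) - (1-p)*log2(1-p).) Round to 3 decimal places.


H = -0.148*log2(0.148) - 0.852*log2(0.852) = 0.605.

0.605


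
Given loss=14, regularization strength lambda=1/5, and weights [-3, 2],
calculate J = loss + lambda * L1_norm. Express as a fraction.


L1 norm = sum(|w|) = 5. J = 14 + 1/5 * 5 = 15.

15


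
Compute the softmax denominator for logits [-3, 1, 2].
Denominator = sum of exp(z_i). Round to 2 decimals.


Denom = e^-3=0.0498 + e^1=2.7183 + e^2=7.3891. Sum = 10.1572, which rounds to 10.16.

10.16


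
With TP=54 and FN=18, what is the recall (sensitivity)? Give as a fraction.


Recall = TP / (TP + FN) = 54 / 72 = 3/4.

3/4


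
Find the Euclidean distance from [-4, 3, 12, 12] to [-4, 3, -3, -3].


d = sqrt(sum of squared differences). (-4--4)^2=0, (3-3)^2=0, (12--3)^2=225, (12--3)^2=225. Sum = 450.

sqrt(450)


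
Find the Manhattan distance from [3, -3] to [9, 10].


d = sum of absolute differences: |3-9|=6 + |-3-10|=13 = 19.

19


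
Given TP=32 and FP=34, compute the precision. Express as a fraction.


Precision = TP / (TP + FP) = 32 / 66 = 16/33.

16/33


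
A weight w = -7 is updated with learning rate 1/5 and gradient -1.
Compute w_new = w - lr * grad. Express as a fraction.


w_new = -7 - 1/5 * -1 = -7 - -1/5 = -34/5.

-34/5


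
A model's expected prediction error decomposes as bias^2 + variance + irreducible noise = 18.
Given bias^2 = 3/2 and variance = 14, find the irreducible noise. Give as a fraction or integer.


Total error = bias^2 + variance + irreducible noise. So irreducible noise = 18 - 3/2 - 14 = 5/2.

5/2


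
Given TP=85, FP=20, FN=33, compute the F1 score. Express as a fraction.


Precision = 85/105 = 17/21. Recall = 85/118 = 85/118. F1 = 2*P*R/(P+R) = 170/223.

170/223


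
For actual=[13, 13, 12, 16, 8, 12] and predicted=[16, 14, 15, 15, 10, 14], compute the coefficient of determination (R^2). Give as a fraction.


Mean(y) = 37/3. SS_res = 28. SS_tot = 100/3. R^2 = 1 - 28/(100/3) = 4/25.

4/25


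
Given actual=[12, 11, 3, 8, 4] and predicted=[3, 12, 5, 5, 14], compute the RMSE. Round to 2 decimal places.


MSE = 39.0000. RMSE = sqrt(39.0000) = 6.24.

6.24


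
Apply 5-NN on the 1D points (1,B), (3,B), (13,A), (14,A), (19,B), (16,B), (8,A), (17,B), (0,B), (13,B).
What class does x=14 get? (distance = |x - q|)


Distances: |1-14|=13, |3-14|=11, |13-14|=1, |14-14|=0, |19-14|=5, |16-14|=2, |8-14|=6, |17-14|=3, |0-14|=14, |13-14|=1. 5 nearest: (14,A), (13,A), (13,B), (16,B), (17,B). Counts: {'A': 2, 'B': 3}. Majority class: B.

B


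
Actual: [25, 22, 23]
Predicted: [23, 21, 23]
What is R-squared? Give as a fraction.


Mean(y) = 70/3. SS_res = 5. SS_tot = 14/3. R^2 = 1 - 5/(14/3) = -1/14.

-1/14


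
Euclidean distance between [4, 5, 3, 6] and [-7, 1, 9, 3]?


d = sqrt(sum of squared differences). (4--7)^2=121, (5-1)^2=16, (3-9)^2=36, (6-3)^2=9. Sum = 182.

sqrt(182)


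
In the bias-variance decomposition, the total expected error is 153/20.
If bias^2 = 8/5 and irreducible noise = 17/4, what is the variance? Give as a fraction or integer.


Total error = bias^2 + variance + irreducible noise. So variance = 153/20 - 8/5 - 17/4 = 9/5.

9/5


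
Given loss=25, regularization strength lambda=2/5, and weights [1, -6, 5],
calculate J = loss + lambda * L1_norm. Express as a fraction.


L1 norm = sum(|w|) = 12. J = 25 + 2/5 * 12 = 149/5.

149/5


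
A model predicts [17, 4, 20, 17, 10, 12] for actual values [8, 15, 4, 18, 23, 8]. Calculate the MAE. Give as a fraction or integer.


MAE = (1/6) * (|8-17|=9 + |15-4|=11 + |4-20|=16 + |18-17|=1 + |23-10|=13 + |8-12|=4). Sum = 54. MAE = 9.

9


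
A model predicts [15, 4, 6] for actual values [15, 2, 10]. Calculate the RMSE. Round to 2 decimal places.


MSE = 6.6667. RMSE = sqrt(6.6667) = 2.58.

2.58


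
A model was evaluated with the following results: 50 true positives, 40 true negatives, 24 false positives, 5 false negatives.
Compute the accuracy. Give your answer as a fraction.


Accuracy = (TP + TN) / (TP + TN + FP + FN) = (50 + 40) / 119 = 90/119.

90/119


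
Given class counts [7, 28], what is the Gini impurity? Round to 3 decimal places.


Total = 35. Proportions: 7/35, 28/35. sum(p_i^2) = 0.6800. Gini = 1 - 0.6800 = 0.3200, which rounds to 0.320.

0.320


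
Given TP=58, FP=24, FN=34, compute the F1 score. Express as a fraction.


Precision = 58/82 = 29/41. Recall = 58/92 = 29/46. F1 = 2*P*R/(P+R) = 2/3.

2/3


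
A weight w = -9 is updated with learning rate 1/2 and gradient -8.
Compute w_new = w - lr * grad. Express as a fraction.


w_new = -9 - 1/2 * -8 = -9 - -4 = -5.

-5


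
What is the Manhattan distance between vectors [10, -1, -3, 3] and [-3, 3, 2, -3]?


d = sum of absolute differences: |10--3|=13 + |-1-3|=4 + |-3-2|=5 + |3--3|=6 = 28.

28


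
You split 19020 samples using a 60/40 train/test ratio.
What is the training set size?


Test set = 19020 * 40% = 7608. Training set = 19020 - 7608 = 11412.

11412


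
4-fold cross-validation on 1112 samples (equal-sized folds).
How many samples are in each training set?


Each validation fold has 1112/4 = 278 samples. Training set = 1112 - 278 = 834.

834


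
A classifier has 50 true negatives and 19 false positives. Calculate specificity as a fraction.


Specificity = TN / (TN + FP) = 50 / 69 = 50/69.

50/69


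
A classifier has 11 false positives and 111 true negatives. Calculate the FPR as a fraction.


FPR = FP / (FP + TN) = 11 / 122 = 11/122.

11/122


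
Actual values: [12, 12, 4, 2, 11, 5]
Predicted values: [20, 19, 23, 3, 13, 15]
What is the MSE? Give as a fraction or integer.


MSE = (1/6) * ((12-20)^2=64 + (12-19)^2=49 + (4-23)^2=361 + (2-3)^2=1 + (11-13)^2=4 + (5-15)^2=100). Sum = 579. MSE = 193/2.

193/2


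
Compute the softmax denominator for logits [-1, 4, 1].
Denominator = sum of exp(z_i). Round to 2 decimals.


Denom = e^-1=0.3679 + e^4=54.5982 + e^1=2.7183. Sum = 57.6844, which rounds to 57.68.

57.68


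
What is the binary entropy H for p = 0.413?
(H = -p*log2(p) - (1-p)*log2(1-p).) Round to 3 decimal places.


H = -0.413*log2(0.413) - 0.587*log2(0.587) = 0.978.

0.978


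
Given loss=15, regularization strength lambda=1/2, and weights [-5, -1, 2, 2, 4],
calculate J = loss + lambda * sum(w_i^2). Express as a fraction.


L2 sq norm = sum(w^2) = 50. J = 15 + 1/2 * 50 = 40.

40


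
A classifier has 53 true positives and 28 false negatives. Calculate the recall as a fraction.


Recall = TP / (TP + FN) = 53 / 81 = 53/81.

53/81


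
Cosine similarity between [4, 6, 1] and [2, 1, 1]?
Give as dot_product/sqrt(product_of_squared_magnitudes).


dot = 15. |a|^2 = 53, |b|^2 = 6. cos = 15/sqrt(318).

15/sqrt(318)


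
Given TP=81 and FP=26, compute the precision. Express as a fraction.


Precision = TP / (TP + FP) = 81 / 107 = 81/107.

81/107


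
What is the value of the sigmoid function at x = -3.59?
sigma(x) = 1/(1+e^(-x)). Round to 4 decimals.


sigma(-3.59) = 1/(1+e^(3.59)) = 1/(1+36.234076) = 1/37.234076 = 0.0269.

0.0269


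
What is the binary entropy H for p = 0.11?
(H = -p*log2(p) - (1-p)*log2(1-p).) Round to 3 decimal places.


H = -0.11*log2(0.11) - 0.89*log2(0.89) = 0.500.

0.500


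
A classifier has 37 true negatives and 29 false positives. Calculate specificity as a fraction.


Specificity = TN / (TN + FP) = 37 / 66 = 37/66.

37/66


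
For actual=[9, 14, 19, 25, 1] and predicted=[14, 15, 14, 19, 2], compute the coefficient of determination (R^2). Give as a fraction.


Mean(y) = 68/5. SS_res = 88. SS_tot = 1696/5. R^2 = 1 - 88/(1696/5) = 157/212.

157/212


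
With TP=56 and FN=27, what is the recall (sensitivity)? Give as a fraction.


Recall = TP / (TP + FN) = 56 / 83 = 56/83.

56/83


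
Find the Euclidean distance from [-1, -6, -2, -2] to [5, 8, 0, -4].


d = sqrt(sum of squared differences). (-1-5)^2=36, (-6-8)^2=196, (-2-0)^2=4, (-2--4)^2=4. Sum = 240.

sqrt(240)


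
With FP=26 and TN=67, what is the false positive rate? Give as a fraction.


FPR = FP / (FP + TN) = 26 / 93 = 26/93.

26/93


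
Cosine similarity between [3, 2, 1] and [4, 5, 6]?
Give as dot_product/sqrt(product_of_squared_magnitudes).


dot = 28. |a|^2 = 14, |b|^2 = 77. cos = 28/sqrt(1078).

28/sqrt(1078)


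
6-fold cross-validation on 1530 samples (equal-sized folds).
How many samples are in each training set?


Each validation fold has 1530/6 = 255 samples. Training set = 1530 - 255 = 1275.

1275


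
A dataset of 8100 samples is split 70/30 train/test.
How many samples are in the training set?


Test set = 8100 * 30% = 2430. Training set = 8100 - 2430 = 5670.

5670


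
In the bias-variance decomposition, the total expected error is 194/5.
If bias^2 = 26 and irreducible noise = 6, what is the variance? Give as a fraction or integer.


Total error = bias^2 + variance + irreducible noise. So variance = 194/5 - 26 - 6 = 34/5.

34/5


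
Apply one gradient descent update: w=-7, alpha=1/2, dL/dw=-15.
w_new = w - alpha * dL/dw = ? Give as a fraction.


w_new = -7 - 1/2 * -15 = -7 - -15/2 = 1/2.

1/2


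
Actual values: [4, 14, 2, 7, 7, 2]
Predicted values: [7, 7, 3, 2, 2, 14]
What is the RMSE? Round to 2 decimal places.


MSE = 42.1667. RMSE = sqrt(42.1667) = 6.49.

6.49


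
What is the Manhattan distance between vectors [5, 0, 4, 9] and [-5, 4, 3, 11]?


d = sum of absolute differences: |5--5|=10 + |0-4|=4 + |4-3|=1 + |9-11|=2 = 17.

17


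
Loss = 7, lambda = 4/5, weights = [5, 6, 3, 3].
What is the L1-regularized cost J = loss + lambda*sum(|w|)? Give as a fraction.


L1 norm = sum(|w|) = 17. J = 7 + 4/5 * 17 = 103/5.

103/5


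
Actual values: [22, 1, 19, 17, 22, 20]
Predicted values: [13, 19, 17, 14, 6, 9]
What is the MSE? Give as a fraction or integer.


MSE = (1/6) * ((22-13)^2=81 + (1-19)^2=324 + (19-17)^2=4 + (17-14)^2=9 + (22-6)^2=256 + (20-9)^2=121). Sum = 795. MSE = 265/2.

265/2


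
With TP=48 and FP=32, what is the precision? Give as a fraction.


Precision = TP / (TP + FP) = 48 / 80 = 3/5.

3/5


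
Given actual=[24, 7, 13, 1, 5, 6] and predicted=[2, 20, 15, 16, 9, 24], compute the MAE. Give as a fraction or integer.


MAE = (1/6) * (|24-2|=22 + |7-20|=13 + |13-15|=2 + |1-16|=15 + |5-9|=4 + |6-24|=18). Sum = 74. MAE = 37/3.

37/3


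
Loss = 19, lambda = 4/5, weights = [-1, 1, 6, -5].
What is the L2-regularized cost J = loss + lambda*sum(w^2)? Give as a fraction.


L2 sq norm = sum(w^2) = 63. J = 19 + 4/5 * 63 = 347/5.

347/5


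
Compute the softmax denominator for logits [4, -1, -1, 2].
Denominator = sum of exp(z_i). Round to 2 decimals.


Denom = e^4=54.5982 + e^-1=0.3679 + e^-1=0.3679 + e^2=7.3891. Sum = 62.7231, which rounds to 62.72.

62.72


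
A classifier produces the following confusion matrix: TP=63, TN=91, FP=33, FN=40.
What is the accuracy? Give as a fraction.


Accuracy = (TP + TN) / (TP + TN + FP + FN) = (63 + 91) / 227 = 154/227.

154/227


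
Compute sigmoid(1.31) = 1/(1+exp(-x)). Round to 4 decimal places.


sigma(1.31) = 1/(1+e^(-1.31)) = 1/(1+0.269820) = 1/1.269820 = 0.7875.

0.7875


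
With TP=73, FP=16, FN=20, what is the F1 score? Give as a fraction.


Precision = 73/89 = 73/89. Recall = 73/93 = 73/93. F1 = 2*P*R/(P+R) = 73/91.

73/91


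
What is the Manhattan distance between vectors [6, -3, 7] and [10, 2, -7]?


d = sum of absolute differences: |6-10|=4 + |-3-2|=5 + |7--7|=14 = 23.

23


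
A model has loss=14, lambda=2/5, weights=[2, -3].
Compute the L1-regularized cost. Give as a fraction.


L1 norm = sum(|w|) = 5. J = 14 + 2/5 * 5 = 16.

16


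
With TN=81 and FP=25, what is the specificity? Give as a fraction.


Specificity = TN / (TN + FP) = 81 / 106 = 81/106.

81/106


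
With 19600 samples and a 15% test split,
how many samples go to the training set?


Test set = 19600 * 15% = 2940. Training set = 19600 - 2940 = 16660.

16660


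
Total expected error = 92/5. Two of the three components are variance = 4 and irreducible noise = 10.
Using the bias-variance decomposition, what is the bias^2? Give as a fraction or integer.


Total error = bias^2 + variance + irreducible noise. So bias^2 = 92/5 - 4 - 10 = 22/5.

22/5


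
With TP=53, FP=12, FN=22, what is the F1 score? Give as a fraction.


Precision = 53/65 = 53/65. Recall = 53/75 = 53/75. F1 = 2*P*R/(P+R) = 53/70.

53/70


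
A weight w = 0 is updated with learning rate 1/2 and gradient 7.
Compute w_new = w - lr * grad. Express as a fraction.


w_new = 0 - 1/2 * 7 = 0 - 7/2 = -7/2.

-7/2


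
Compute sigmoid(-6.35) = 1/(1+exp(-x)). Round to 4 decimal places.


sigma(-6.35) = 1/(1+e^(6.35)) = 1/(1+572.492709) = 1/573.492709 = 0.0017.

0.0017


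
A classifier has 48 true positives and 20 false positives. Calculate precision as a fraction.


Precision = TP / (TP + FP) = 48 / 68 = 12/17.

12/17


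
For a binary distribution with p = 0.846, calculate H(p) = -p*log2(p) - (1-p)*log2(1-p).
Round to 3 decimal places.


H = -0.846*log2(0.846) - 0.154*log2(0.154) = 0.620.

0.620


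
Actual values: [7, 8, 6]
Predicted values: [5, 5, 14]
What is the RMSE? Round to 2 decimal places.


MSE = 25.6667. RMSE = sqrt(25.6667) = 5.07.

5.07


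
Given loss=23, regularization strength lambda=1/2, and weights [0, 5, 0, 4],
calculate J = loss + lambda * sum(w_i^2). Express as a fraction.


L2 sq norm = sum(w^2) = 41. J = 23 + 1/2 * 41 = 87/2.

87/2


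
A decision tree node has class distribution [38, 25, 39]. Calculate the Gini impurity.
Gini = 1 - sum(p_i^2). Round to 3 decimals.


Total = 102. Proportions: 38/102, 25/102, 39/102. sum(p_i^2) = 0.3451. Gini = 1 - 0.3451 = 0.6549, which rounds to 0.655.

0.655


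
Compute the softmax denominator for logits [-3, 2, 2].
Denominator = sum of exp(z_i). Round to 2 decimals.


Denom = e^-3=0.0498 + e^2=7.3891 + e^2=7.3891. Sum = 14.8280, which rounds to 14.83.

14.83


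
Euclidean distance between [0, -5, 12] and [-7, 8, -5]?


d = sqrt(sum of squared differences). (0--7)^2=49, (-5-8)^2=169, (12--5)^2=289. Sum = 507.

sqrt(507)


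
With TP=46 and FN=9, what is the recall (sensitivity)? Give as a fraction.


Recall = TP / (TP + FN) = 46 / 55 = 46/55.

46/55


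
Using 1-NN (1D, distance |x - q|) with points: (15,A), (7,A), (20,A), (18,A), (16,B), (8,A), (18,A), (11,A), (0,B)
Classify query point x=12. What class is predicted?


Distances: |15-12|=3, |7-12|=5, |20-12|=8, |18-12|=6, |16-12|=4, |8-12|=4, |18-12|=6, |11-12|=1, |0-12|=12. 1 nearest: (11,A). Counts: {'A': 1}. Majority class: A.

A


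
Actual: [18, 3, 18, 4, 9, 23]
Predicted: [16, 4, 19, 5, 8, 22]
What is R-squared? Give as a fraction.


Mean(y) = 25/2. SS_res = 9. SS_tot = 691/2. R^2 = 1 - 9/(691/2) = 673/691.

673/691


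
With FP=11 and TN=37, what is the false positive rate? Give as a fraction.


FPR = FP / (FP + TN) = 11 / 48 = 11/48.

11/48


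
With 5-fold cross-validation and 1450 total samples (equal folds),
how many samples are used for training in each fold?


Each validation fold has 1450/5 = 290 samples. Training set = 1450 - 290 = 1160.

1160


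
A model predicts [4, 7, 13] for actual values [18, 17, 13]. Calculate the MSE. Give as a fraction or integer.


MSE = (1/3) * ((18-4)^2=196 + (17-7)^2=100 + (13-13)^2=0). Sum = 296. MSE = 296/3.

296/3


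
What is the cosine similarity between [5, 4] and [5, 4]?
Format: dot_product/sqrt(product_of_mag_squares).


dot = 41. |a|^2 = 41, |b|^2 = 41. cos = 41/sqrt(1681).

41/sqrt(1681)


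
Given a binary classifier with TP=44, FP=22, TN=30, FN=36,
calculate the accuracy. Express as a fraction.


Accuracy = (TP + TN) / (TP + TN + FP + FN) = (44 + 30) / 132 = 37/66.

37/66


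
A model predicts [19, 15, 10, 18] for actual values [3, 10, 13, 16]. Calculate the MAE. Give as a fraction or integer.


MAE = (1/4) * (|3-19|=16 + |10-15|=5 + |13-10|=3 + |16-18|=2). Sum = 26. MAE = 13/2.

13/2


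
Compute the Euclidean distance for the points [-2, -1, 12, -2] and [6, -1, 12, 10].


d = sqrt(sum of squared differences). (-2-6)^2=64, (-1--1)^2=0, (12-12)^2=0, (-2-10)^2=144. Sum = 208.

sqrt(208)


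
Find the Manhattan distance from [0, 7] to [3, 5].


d = sum of absolute differences: |0-3|=3 + |7-5|=2 = 5.

5


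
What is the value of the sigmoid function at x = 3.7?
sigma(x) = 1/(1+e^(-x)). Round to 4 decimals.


sigma(3.7) = 1/(1+e^(-3.7)) = 1/(1+0.024724) = 1/1.024724 = 0.9759.

0.9759


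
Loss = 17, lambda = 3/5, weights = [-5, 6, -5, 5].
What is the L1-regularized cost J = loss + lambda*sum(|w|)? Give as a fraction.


L1 norm = sum(|w|) = 21. J = 17 + 3/5 * 21 = 148/5.

148/5


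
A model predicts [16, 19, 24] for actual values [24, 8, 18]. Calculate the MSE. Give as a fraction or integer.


MSE = (1/3) * ((24-16)^2=64 + (8-19)^2=121 + (18-24)^2=36). Sum = 221. MSE = 221/3.

221/3


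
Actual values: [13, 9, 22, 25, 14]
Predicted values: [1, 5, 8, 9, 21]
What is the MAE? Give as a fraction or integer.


MAE = (1/5) * (|13-1|=12 + |9-5|=4 + |22-8|=14 + |25-9|=16 + |14-21|=7). Sum = 53. MAE = 53/5.

53/5


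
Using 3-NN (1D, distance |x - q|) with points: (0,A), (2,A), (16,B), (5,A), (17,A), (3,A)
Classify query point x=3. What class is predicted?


Distances: |0-3|=3, |2-3|=1, |16-3|=13, |5-3|=2, |17-3|=14, |3-3|=0. 3 nearest: (3,A), (2,A), (5,A). Counts: {'A': 3}. Majority class: A.

A


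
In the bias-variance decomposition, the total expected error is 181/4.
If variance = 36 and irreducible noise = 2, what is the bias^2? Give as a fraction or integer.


Total error = bias^2 + variance + irreducible noise. So bias^2 = 181/4 - 36 - 2 = 29/4.

29/4


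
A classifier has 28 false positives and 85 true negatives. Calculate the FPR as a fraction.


FPR = FP / (FP + TN) = 28 / 113 = 28/113.

28/113


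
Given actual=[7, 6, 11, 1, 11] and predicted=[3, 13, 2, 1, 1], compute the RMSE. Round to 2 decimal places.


MSE = 49.2000. RMSE = sqrt(49.2000) = 7.01.

7.01


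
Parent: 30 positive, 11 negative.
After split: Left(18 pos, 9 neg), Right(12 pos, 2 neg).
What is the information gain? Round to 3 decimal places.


H(parent) = 0.8390. H(left) = 0.9183, H(right) = 0.5917. Weighted = (27/41)*0.9183 + (14/41)*0.5917 = 0.8068. IG = 0.8390 - 0.8068 = 0.0322, which rounds to 0.032.

0.032


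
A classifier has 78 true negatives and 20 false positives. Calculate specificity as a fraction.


Specificity = TN / (TN + FP) = 78 / 98 = 39/49.

39/49


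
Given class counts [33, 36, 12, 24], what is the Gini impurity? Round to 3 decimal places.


Total = 105. Proportions: 33/105, 36/105, 12/105, 24/105. sum(p_i^2) = 0.2816. Gini = 1 - 0.2816 = 0.7184, which rounds to 0.718.

0.718


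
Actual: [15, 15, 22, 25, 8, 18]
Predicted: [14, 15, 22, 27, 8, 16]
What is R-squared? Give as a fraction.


Mean(y) = 103/6. SS_res = 9. SS_tot = 1073/6. R^2 = 1 - 9/(1073/6) = 1019/1073.

1019/1073


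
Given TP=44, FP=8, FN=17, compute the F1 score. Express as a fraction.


Precision = 44/52 = 11/13. Recall = 44/61 = 44/61. F1 = 2*P*R/(P+R) = 88/113.

88/113


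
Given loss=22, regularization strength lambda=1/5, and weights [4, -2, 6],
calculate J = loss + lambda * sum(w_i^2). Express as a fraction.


L2 sq norm = sum(w^2) = 56. J = 22 + 1/5 * 56 = 166/5.

166/5


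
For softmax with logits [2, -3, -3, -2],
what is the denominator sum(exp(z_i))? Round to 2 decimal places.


Denom = e^2=7.3891 + e^-3=0.0498 + e^-3=0.0498 + e^-2=0.1353. Sum = 7.6240, which rounds to 7.62.

7.62


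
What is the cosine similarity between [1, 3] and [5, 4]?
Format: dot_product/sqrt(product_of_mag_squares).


dot = 17. |a|^2 = 10, |b|^2 = 41. cos = 17/sqrt(410).

17/sqrt(410)


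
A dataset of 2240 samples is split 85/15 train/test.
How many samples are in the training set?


Test set = 2240 * 15% = 336. Training set = 2240 - 336 = 1904.

1904


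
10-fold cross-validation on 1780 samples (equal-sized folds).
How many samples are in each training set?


Each validation fold has 1780/10 = 178 samples. Training set = 1780 - 178 = 1602.

1602


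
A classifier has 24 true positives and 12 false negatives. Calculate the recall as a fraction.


Recall = TP / (TP + FN) = 24 / 36 = 2/3.

2/3


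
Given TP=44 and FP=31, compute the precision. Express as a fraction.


Precision = TP / (TP + FP) = 44 / 75 = 44/75.

44/75


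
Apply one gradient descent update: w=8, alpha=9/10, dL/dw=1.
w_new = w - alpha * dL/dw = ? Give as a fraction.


w_new = 8 - 9/10 * 1 = 8 - 9/10 = 71/10.

71/10


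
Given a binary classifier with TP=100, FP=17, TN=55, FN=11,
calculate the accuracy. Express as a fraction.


Accuracy = (TP + TN) / (TP + TN + FP + FN) = (100 + 55) / 183 = 155/183.

155/183


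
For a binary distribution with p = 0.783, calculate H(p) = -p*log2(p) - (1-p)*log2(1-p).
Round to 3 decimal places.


H = -0.783*log2(0.783) - 0.217*log2(0.217) = 0.755.

0.755


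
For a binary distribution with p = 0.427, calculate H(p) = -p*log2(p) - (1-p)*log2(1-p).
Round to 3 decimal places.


H = -0.427*log2(0.427) - 0.573*log2(0.573) = 0.985.

0.985


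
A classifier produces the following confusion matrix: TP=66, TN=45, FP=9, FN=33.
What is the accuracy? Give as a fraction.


Accuracy = (TP + TN) / (TP + TN + FP + FN) = (66 + 45) / 153 = 37/51.

37/51


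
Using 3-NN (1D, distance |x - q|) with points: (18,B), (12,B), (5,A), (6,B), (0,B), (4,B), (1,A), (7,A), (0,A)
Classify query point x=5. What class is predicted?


Distances: |18-5|=13, |12-5|=7, |5-5|=0, |6-5|=1, |0-5|=5, |4-5|=1, |1-5|=4, |7-5|=2, |0-5|=5. 3 nearest: (5,A), (6,B), (4,B). Counts: {'A': 1, 'B': 2}. Majority class: B.

B


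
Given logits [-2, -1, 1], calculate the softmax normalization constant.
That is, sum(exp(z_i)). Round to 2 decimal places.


Denom = e^-2=0.1353 + e^-1=0.3679 + e^1=2.7183. Sum = 3.2215, which rounds to 3.22.

3.22


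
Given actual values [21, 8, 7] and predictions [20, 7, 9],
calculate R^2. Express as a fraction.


Mean(y) = 12. SS_res = 6. SS_tot = 122. R^2 = 1 - 6/(122) = 58/61.

58/61


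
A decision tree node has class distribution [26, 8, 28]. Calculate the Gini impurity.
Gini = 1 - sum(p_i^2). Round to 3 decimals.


Total = 62. Proportions: 26/62, 8/62, 28/62. sum(p_i^2) = 0.3965. Gini = 1 - 0.3965 = 0.6035, which rounds to 0.604.

0.604


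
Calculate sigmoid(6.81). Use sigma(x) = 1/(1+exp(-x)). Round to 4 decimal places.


sigma(6.81) = 1/(1+e^(-6.81)) = 1/(1+0.001103) = 1/1.001103 = 0.9989.

0.9989


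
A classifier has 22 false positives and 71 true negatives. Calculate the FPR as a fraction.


FPR = FP / (FP + TN) = 22 / 93 = 22/93.

22/93


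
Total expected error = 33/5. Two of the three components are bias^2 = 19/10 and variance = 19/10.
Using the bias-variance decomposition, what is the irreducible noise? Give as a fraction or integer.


Total error = bias^2 + variance + irreducible noise. So irreducible noise = 33/5 - 19/10 - 19/10 = 14/5.

14/5


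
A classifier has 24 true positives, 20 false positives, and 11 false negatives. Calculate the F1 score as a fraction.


Precision = 24/44 = 6/11. Recall = 24/35 = 24/35. F1 = 2*P*R/(P+R) = 48/79.

48/79


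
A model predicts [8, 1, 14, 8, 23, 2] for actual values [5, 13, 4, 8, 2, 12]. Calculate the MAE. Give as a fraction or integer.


MAE = (1/6) * (|5-8|=3 + |13-1|=12 + |4-14|=10 + |8-8|=0 + |2-23|=21 + |12-2|=10). Sum = 56. MAE = 28/3.

28/3


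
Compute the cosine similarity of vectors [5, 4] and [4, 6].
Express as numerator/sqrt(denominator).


dot = 44. |a|^2 = 41, |b|^2 = 52. cos = 44/sqrt(2132).

44/sqrt(2132)


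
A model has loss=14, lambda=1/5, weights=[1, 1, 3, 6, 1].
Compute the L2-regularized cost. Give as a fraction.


L2 sq norm = sum(w^2) = 48. J = 14 + 1/5 * 48 = 118/5.

118/5


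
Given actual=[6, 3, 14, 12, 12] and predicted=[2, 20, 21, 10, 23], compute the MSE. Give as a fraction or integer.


MSE = (1/5) * ((6-2)^2=16 + (3-20)^2=289 + (14-21)^2=49 + (12-10)^2=4 + (12-23)^2=121). Sum = 479. MSE = 479/5.

479/5


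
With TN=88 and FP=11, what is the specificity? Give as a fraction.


Specificity = TN / (TN + FP) = 88 / 99 = 8/9.

8/9


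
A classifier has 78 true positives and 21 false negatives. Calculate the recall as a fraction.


Recall = TP / (TP + FN) = 78 / 99 = 26/33.

26/33


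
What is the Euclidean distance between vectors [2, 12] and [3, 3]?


d = sqrt(sum of squared differences). (2-3)^2=1, (12-3)^2=81. Sum = 82.

sqrt(82)


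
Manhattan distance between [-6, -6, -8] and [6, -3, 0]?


d = sum of absolute differences: |-6-6|=12 + |-6--3|=3 + |-8-0|=8 = 23.

23


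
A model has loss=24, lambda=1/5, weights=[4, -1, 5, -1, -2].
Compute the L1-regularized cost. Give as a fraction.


L1 norm = sum(|w|) = 13. J = 24 + 1/5 * 13 = 133/5.

133/5


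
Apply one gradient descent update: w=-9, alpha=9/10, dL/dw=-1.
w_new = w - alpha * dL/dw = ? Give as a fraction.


w_new = -9 - 9/10 * -1 = -9 - -9/10 = -81/10.

-81/10


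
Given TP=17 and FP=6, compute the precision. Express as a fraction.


Precision = TP / (TP + FP) = 17 / 23 = 17/23.

17/23


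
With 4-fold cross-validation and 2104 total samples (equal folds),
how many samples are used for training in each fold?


Each validation fold has 2104/4 = 526 samples. Training set = 2104 - 526 = 1578.

1578


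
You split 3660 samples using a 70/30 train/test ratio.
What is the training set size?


Test set = 3660 * 30% = 1098. Training set = 3660 - 1098 = 2562.

2562


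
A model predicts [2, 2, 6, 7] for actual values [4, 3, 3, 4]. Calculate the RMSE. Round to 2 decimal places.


MSE = 5.7500. RMSE = sqrt(5.7500) = 2.40.

2.40


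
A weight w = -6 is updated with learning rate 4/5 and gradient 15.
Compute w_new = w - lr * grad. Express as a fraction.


w_new = -6 - 4/5 * 15 = -6 - 12 = -18.

-18


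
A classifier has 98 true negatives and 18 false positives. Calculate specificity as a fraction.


Specificity = TN / (TN + FP) = 98 / 116 = 49/58.

49/58


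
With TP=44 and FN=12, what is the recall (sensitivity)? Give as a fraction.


Recall = TP / (TP + FN) = 44 / 56 = 11/14.

11/14


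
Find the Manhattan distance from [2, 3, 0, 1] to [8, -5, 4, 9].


d = sum of absolute differences: |2-8|=6 + |3--5|=8 + |0-4|=4 + |1-9|=8 = 26.

26


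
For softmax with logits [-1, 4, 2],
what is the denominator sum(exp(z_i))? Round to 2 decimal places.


Denom = e^-1=0.3679 + e^4=54.5982 + e^2=7.3891. Sum = 62.3552, which rounds to 62.36.

62.36


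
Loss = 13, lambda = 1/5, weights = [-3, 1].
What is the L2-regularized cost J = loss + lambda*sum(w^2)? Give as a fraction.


L2 sq norm = sum(w^2) = 10. J = 13 + 1/5 * 10 = 15.

15


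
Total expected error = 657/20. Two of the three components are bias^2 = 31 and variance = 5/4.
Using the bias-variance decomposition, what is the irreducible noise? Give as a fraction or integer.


Total error = bias^2 + variance + irreducible noise. So irreducible noise = 657/20 - 31 - 5/4 = 3/5.

3/5


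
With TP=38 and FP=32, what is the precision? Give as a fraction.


Precision = TP / (TP + FP) = 38 / 70 = 19/35.

19/35


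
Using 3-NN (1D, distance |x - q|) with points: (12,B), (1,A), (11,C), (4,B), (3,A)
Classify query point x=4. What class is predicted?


Distances: |12-4|=8, |1-4|=3, |11-4|=7, |4-4|=0, |3-4|=1. 3 nearest: (4,B), (3,A), (1,A). Counts: {'B': 1, 'A': 2}. Majority class: A.

A


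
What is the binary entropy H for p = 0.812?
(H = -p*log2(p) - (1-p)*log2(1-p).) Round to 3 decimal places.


H = -0.812*log2(0.812) - 0.188*log2(0.188) = 0.697.

0.697


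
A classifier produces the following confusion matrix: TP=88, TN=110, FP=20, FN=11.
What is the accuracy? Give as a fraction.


Accuracy = (TP + TN) / (TP + TN + FP + FN) = (88 + 110) / 229 = 198/229.

198/229


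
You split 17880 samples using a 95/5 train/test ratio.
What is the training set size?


Test set = 17880 * 5% = 894. Training set = 17880 - 894 = 16986.

16986


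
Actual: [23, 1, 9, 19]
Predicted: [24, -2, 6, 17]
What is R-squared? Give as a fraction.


Mean(y) = 13. SS_res = 23. SS_tot = 296. R^2 = 1 - 23/(296) = 273/296.

273/296


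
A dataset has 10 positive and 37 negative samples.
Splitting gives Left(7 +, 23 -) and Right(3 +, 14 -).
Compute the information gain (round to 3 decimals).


H(parent) = 0.7467. H(left) = 0.7838, H(right) = 0.6723. Weighted = (30/47)*0.7838 + (17/47)*0.6723 = 0.7435. IG = 0.7467 - 0.7435 = 0.0032, which rounds to 0.003.

0.003


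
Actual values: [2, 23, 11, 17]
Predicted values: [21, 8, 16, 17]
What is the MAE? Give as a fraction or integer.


MAE = (1/4) * (|2-21|=19 + |23-8|=15 + |11-16|=5 + |17-17|=0). Sum = 39. MAE = 39/4.

39/4


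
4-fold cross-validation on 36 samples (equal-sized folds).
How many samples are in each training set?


Each validation fold has 36/4 = 9 samples. Training set = 36 - 9 = 27.

27


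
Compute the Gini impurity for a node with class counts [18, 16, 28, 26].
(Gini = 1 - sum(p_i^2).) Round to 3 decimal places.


Total = 88. Proportions: 18/88, 16/88, 28/88, 26/88. sum(p_i^2) = 0.2634. Gini = 1 - 0.2634 = 0.7366, which rounds to 0.737.

0.737


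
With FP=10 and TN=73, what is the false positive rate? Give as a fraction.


FPR = FP / (FP + TN) = 10 / 83 = 10/83.

10/83


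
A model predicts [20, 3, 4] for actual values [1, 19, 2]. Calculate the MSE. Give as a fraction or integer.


MSE = (1/3) * ((1-20)^2=361 + (19-3)^2=256 + (2-4)^2=4). Sum = 621. MSE = 207.

207


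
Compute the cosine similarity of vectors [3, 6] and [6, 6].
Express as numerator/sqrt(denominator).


dot = 54. |a|^2 = 45, |b|^2 = 72. cos = 54/sqrt(3240).

54/sqrt(3240)


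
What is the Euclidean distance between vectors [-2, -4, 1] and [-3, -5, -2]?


d = sqrt(sum of squared differences). (-2--3)^2=1, (-4--5)^2=1, (1--2)^2=9. Sum = 11.

sqrt(11)


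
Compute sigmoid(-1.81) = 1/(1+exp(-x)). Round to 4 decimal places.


sigma(-1.81) = 1/(1+e^(1.81)) = 1/(1+6.110447) = 1/7.110447 = 0.1406.

0.1406


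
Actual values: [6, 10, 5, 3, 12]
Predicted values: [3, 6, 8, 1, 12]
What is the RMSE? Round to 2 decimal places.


MSE = 7.6000. RMSE = sqrt(7.6000) = 2.76.

2.76


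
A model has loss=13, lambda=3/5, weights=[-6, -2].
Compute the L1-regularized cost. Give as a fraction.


L1 norm = sum(|w|) = 8. J = 13 + 3/5 * 8 = 89/5.

89/5


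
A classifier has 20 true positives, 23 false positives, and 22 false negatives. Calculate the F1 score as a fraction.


Precision = 20/43 = 20/43. Recall = 20/42 = 10/21. F1 = 2*P*R/(P+R) = 8/17.

8/17


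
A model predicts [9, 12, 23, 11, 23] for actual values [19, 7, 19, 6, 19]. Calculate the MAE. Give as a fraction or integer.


MAE = (1/5) * (|19-9|=10 + |7-12|=5 + |19-23|=4 + |6-11|=5 + |19-23|=4). Sum = 28. MAE = 28/5.

28/5


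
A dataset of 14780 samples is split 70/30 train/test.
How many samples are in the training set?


Test set = 14780 * 30% = 4434. Training set = 14780 - 4434 = 10346.

10346


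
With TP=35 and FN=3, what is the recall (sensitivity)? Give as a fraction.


Recall = TP / (TP + FN) = 35 / 38 = 35/38.

35/38


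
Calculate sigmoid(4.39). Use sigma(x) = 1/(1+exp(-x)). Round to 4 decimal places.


sigma(4.39) = 1/(1+e^(-4.39)) = 1/(1+0.012401) = 1/1.012401 = 0.9878.

0.9878


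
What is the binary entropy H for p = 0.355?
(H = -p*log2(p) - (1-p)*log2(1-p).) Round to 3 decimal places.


H = -0.355*log2(0.355) - 0.645*log2(0.645) = 0.938.

0.938


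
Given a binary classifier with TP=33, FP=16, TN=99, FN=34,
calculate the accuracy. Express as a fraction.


Accuracy = (TP + TN) / (TP + TN + FP + FN) = (33 + 99) / 182 = 66/91.

66/91


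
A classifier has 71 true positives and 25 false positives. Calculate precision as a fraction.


Precision = TP / (TP + FP) = 71 / 96 = 71/96.

71/96


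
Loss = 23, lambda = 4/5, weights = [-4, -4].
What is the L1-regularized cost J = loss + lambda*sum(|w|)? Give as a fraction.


L1 norm = sum(|w|) = 8. J = 23 + 4/5 * 8 = 147/5.

147/5


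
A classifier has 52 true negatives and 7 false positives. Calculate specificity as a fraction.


Specificity = TN / (TN + FP) = 52 / 59 = 52/59.

52/59


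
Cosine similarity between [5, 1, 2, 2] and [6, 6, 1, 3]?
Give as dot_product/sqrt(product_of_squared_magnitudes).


dot = 44. |a|^2 = 34, |b|^2 = 82. cos = 44/sqrt(2788).

44/sqrt(2788)


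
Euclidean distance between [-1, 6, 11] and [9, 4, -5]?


d = sqrt(sum of squared differences). (-1-9)^2=100, (6-4)^2=4, (11--5)^2=256. Sum = 360.

sqrt(360)


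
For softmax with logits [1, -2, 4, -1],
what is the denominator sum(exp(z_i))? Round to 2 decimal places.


Denom = e^1=2.7183 + e^-2=0.1353 + e^4=54.5982 + e^-1=0.3679. Sum = 57.8197, which rounds to 57.82.

57.82


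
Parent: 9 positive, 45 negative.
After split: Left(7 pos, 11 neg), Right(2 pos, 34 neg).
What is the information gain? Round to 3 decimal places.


H(parent) = 0.6500. H(left) = 0.9641, H(right) = 0.3095. Weighted = (18/54)*0.9641 + (36/54)*0.3095 = 0.5277. IG = 0.6500 - 0.5277 = 0.1223, which rounds to 0.122.

0.122


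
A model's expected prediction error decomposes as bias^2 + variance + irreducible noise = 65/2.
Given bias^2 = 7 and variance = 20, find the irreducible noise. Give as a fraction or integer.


Total error = bias^2 + variance + irreducible noise. So irreducible noise = 65/2 - 7 - 20 = 11/2.

11/2


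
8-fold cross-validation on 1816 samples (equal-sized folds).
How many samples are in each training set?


Each validation fold has 1816/8 = 227 samples. Training set = 1816 - 227 = 1589.

1589


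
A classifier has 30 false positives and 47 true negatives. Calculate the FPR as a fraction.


FPR = FP / (FP + TN) = 30 / 77 = 30/77.

30/77


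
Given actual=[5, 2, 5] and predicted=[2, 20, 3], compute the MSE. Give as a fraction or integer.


MSE = (1/3) * ((5-2)^2=9 + (2-20)^2=324 + (5-3)^2=4). Sum = 337. MSE = 337/3.

337/3


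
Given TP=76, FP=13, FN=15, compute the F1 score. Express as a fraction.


Precision = 76/89 = 76/89. Recall = 76/91 = 76/91. F1 = 2*P*R/(P+R) = 38/45.

38/45


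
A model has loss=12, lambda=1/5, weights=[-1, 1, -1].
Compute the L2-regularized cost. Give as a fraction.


L2 sq norm = sum(w^2) = 3. J = 12 + 1/5 * 3 = 63/5.

63/5


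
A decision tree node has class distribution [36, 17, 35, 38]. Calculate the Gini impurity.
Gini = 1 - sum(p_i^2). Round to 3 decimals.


Total = 126. Proportions: 36/126, 17/126, 35/126, 38/126. sum(p_i^2) = 0.2680. Gini = 1 - 0.2680 = 0.7320, which rounds to 0.732.

0.732


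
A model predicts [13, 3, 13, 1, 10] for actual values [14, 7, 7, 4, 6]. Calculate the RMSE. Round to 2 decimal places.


MSE = 15.6000. RMSE = sqrt(15.6000) = 3.95.

3.95


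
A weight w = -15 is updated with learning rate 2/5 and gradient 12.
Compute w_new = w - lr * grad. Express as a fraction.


w_new = -15 - 2/5 * 12 = -15 - 24/5 = -99/5.

-99/5


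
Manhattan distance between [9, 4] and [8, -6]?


d = sum of absolute differences: |9-8|=1 + |4--6|=10 = 11.

11


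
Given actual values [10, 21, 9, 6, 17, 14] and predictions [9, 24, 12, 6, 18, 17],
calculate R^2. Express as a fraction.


Mean(y) = 77/6. SS_res = 29. SS_tot = 929/6. R^2 = 1 - 29/(929/6) = 755/929.

755/929
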